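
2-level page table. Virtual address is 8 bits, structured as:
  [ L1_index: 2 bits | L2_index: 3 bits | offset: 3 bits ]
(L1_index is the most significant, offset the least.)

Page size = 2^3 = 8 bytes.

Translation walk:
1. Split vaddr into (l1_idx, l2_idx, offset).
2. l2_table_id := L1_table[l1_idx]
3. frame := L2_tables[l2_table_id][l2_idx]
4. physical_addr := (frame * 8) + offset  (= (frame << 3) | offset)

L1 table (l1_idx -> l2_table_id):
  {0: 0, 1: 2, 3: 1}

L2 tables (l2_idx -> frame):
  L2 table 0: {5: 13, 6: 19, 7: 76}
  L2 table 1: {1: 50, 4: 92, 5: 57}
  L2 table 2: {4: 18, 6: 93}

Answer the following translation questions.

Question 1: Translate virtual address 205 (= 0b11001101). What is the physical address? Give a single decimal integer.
vaddr = 205 = 0b11001101
Split: l1_idx=3, l2_idx=1, offset=5
L1[3] = 1
L2[1][1] = 50
paddr = 50 * 8 + 5 = 405

Answer: 405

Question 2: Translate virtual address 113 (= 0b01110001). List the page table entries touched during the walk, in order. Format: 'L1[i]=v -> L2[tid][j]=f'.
Answer: L1[1]=2 -> L2[2][6]=93

Derivation:
vaddr = 113 = 0b01110001
Split: l1_idx=1, l2_idx=6, offset=1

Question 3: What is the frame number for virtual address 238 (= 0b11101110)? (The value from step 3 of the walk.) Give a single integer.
Answer: 57

Derivation:
vaddr = 238: l1_idx=3, l2_idx=5
L1[3] = 1; L2[1][5] = 57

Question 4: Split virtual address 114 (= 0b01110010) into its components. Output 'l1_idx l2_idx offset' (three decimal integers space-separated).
Answer: 1 6 2

Derivation:
vaddr = 114 = 0b01110010
  top 2 bits -> l1_idx = 1
  next 3 bits -> l2_idx = 6
  bottom 3 bits -> offset = 2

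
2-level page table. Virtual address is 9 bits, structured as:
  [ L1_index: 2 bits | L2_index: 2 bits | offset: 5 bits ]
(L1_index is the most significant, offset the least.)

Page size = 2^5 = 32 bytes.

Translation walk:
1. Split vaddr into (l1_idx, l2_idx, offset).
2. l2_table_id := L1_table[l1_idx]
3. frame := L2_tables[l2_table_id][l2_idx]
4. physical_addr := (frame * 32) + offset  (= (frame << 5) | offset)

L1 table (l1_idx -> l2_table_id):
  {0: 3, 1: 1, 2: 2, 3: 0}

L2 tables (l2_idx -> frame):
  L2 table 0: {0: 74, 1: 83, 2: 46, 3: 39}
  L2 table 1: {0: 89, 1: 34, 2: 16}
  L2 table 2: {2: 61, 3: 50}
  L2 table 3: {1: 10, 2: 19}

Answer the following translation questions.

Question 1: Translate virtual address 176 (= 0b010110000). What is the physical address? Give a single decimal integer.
Answer: 1104

Derivation:
vaddr = 176 = 0b010110000
Split: l1_idx=1, l2_idx=1, offset=16
L1[1] = 1
L2[1][1] = 34
paddr = 34 * 32 + 16 = 1104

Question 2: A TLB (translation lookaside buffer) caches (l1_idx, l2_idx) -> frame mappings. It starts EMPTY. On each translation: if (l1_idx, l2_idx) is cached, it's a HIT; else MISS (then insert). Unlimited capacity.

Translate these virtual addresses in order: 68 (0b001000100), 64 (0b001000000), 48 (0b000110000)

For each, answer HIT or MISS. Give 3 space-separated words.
Answer: MISS HIT MISS

Derivation:
vaddr=68: (0,2) not in TLB -> MISS, insert
vaddr=64: (0,2) in TLB -> HIT
vaddr=48: (0,1) not in TLB -> MISS, insert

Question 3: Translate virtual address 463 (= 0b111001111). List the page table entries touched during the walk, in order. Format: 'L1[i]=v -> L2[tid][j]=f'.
vaddr = 463 = 0b111001111
Split: l1_idx=3, l2_idx=2, offset=15

Answer: L1[3]=0 -> L2[0][2]=46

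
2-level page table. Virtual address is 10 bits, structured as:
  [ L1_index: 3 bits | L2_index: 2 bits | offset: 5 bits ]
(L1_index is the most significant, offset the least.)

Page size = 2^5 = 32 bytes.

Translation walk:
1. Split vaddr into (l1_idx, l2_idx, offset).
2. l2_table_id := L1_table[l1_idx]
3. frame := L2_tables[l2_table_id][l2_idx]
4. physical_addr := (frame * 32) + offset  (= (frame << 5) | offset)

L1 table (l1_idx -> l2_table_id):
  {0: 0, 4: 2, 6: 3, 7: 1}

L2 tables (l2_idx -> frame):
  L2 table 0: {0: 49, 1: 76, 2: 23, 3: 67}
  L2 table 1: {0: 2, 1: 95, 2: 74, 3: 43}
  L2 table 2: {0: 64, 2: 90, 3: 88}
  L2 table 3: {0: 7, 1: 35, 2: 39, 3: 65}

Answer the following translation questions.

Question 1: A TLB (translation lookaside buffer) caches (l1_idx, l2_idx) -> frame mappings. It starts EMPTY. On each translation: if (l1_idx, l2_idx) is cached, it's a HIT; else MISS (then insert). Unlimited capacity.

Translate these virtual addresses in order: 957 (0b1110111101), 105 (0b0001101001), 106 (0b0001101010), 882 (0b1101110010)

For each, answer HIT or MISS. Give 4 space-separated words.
Answer: MISS MISS HIT MISS

Derivation:
vaddr=957: (7,1) not in TLB -> MISS, insert
vaddr=105: (0,3) not in TLB -> MISS, insert
vaddr=106: (0,3) in TLB -> HIT
vaddr=882: (6,3) not in TLB -> MISS, insert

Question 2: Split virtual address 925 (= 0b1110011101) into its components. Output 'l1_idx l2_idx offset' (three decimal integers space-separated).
vaddr = 925 = 0b1110011101
  top 3 bits -> l1_idx = 7
  next 2 bits -> l2_idx = 0
  bottom 5 bits -> offset = 29

Answer: 7 0 29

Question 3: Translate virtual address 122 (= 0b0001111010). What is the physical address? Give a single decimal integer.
Answer: 2170

Derivation:
vaddr = 122 = 0b0001111010
Split: l1_idx=0, l2_idx=3, offset=26
L1[0] = 0
L2[0][3] = 67
paddr = 67 * 32 + 26 = 2170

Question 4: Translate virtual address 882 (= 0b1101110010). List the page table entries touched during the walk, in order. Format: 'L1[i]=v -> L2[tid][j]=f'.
vaddr = 882 = 0b1101110010
Split: l1_idx=6, l2_idx=3, offset=18

Answer: L1[6]=3 -> L2[3][3]=65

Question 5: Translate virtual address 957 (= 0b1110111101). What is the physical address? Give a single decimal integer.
Answer: 3069

Derivation:
vaddr = 957 = 0b1110111101
Split: l1_idx=7, l2_idx=1, offset=29
L1[7] = 1
L2[1][1] = 95
paddr = 95 * 32 + 29 = 3069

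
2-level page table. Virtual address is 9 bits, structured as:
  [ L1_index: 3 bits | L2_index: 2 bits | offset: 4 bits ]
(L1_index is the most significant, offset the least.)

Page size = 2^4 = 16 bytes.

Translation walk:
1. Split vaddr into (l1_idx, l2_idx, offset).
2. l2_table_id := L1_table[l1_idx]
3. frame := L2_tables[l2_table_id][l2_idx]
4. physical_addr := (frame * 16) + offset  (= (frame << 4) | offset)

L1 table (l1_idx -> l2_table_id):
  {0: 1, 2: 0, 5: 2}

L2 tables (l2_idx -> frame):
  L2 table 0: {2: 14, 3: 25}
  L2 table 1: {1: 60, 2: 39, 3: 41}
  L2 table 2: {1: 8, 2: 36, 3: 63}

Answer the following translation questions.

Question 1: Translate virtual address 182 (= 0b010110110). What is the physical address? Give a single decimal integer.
Answer: 406

Derivation:
vaddr = 182 = 0b010110110
Split: l1_idx=2, l2_idx=3, offset=6
L1[2] = 0
L2[0][3] = 25
paddr = 25 * 16 + 6 = 406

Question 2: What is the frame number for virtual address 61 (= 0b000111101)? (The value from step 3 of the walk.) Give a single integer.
Answer: 41

Derivation:
vaddr = 61: l1_idx=0, l2_idx=3
L1[0] = 1; L2[1][3] = 41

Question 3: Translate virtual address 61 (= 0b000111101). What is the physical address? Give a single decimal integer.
Answer: 669

Derivation:
vaddr = 61 = 0b000111101
Split: l1_idx=0, l2_idx=3, offset=13
L1[0] = 1
L2[1][3] = 41
paddr = 41 * 16 + 13 = 669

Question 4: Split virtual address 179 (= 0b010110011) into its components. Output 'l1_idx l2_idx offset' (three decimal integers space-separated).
vaddr = 179 = 0b010110011
  top 3 bits -> l1_idx = 2
  next 2 bits -> l2_idx = 3
  bottom 4 bits -> offset = 3

Answer: 2 3 3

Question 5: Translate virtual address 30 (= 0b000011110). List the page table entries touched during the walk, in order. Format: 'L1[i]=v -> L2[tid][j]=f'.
vaddr = 30 = 0b000011110
Split: l1_idx=0, l2_idx=1, offset=14

Answer: L1[0]=1 -> L2[1][1]=60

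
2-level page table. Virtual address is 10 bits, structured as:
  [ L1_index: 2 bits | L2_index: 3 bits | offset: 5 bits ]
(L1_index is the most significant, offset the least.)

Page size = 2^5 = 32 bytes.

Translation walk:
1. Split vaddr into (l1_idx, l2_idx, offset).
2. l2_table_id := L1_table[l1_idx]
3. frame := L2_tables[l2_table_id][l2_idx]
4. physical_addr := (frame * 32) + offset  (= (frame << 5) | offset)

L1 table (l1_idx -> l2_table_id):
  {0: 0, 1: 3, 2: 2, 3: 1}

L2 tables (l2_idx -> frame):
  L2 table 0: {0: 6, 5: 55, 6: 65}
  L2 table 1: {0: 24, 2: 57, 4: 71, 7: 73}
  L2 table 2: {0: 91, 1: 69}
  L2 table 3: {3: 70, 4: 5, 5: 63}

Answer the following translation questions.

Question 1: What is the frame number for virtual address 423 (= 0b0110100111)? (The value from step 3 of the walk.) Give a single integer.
Answer: 63

Derivation:
vaddr = 423: l1_idx=1, l2_idx=5
L1[1] = 3; L2[3][5] = 63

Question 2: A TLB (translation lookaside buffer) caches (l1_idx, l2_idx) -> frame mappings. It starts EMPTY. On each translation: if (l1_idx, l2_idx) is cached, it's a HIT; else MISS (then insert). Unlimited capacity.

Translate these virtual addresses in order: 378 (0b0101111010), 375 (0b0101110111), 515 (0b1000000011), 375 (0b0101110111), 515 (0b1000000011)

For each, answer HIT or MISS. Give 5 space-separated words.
vaddr=378: (1,3) not in TLB -> MISS, insert
vaddr=375: (1,3) in TLB -> HIT
vaddr=515: (2,0) not in TLB -> MISS, insert
vaddr=375: (1,3) in TLB -> HIT
vaddr=515: (2,0) in TLB -> HIT

Answer: MISS HIT MISS HIT HIT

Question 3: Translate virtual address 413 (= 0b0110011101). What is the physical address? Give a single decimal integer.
Answer: 189

Derivation:
vaddr = 413 = 0b0110011101
Split: l1_idx=1, l2_idx=4, offset=29
L1[1] = 3
L2[3][4] = 5
paddr = 5 * 32 + 29 = 189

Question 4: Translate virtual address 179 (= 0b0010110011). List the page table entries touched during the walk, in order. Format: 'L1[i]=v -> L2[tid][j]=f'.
Answer: L1[0]=0 -> L2[0][5]=55

Derivation:
vaddr = 179 = 0b0010110011
Split: l1_idx=0, l2_idx=5, offset=19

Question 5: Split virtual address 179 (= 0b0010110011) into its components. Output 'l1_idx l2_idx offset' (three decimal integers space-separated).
vaddr = 179 = 0b0010110011
  top 2 bits -> l1_idx = 0
  next 3 bits -> l2_idx = 5
  bottom 5 bits -> offset = 19

Answer: 0 5 19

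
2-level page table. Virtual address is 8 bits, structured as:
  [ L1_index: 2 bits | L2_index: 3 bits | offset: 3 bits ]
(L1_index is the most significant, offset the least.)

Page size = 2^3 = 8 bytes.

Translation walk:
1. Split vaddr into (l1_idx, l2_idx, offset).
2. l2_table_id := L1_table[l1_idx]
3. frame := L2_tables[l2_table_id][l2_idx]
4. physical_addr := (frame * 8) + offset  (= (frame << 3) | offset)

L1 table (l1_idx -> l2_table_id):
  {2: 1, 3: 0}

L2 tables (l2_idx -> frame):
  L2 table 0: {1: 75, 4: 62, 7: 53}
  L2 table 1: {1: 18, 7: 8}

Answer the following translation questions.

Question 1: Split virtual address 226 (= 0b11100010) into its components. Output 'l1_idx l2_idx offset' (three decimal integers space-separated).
Answer: 3 4 2

Derivation:
vaddr = 226 = 0b11100010
  top 2 bits -> l1_idx = 3
  next 3 bits -> l2_idx = 4
  bottom 3 bits -> offset = 2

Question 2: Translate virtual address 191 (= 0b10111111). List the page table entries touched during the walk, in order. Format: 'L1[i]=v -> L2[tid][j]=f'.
Answer: L1[2]=1 -> L2[1][7]=8

Derivation:
vaddr = 191 = 0b10111111
Split: l1_idx=2, l2_idx=7, offset=7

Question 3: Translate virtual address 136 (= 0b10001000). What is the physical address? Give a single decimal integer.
Answer: 144

Derivation:
vaddr = 136 = 0b10001000
Split: l1_idx=2, l2_idx=1, offset=0
L1[2] = 1
L2[1][1] = 18
paddr = 18 * 8 + 0 = 144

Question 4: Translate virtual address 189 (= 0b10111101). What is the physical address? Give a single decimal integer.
Answer: 69

Derivation:
vaddr = 189 = 0b10111101
Split: l1_idx=2, l2_idx=7, offset=5
L1[2] = 1
L2[1][7] = 8
paddr = 8 * 8 + 5 = 69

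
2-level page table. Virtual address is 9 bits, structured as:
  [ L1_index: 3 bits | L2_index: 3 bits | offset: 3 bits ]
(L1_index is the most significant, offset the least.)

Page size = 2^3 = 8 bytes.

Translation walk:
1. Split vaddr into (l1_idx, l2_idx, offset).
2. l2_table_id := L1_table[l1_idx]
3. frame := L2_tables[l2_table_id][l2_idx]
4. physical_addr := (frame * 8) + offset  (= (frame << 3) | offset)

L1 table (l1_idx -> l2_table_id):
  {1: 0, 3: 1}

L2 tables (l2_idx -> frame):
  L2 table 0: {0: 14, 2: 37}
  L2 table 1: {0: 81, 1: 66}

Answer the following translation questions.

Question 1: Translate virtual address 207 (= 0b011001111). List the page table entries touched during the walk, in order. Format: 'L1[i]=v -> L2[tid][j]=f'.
vaddr = 207 = 0b011001111
Split: l1_idx=3, l2_idx=1, offset=7

Answer: L1[3]=1 -> L2[1][1]=66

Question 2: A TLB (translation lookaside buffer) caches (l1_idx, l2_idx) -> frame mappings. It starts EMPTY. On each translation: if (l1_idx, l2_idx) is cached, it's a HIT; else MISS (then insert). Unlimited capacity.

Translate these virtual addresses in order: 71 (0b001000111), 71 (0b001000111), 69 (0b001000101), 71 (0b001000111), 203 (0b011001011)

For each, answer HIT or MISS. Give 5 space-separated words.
Answer: MISS HIT HIT HIT MISS

Derivation:
vaddr=71: (1,0) not in TLB -> MISS, insert
vaddr=71: (1,0) in TLB -> HIT
vaddr=69: (1,0) in TLB -> HIT
vaddr=71: (1,0) in TLB -> HIT
vaddr=203: (3,1) not in TLB -> MISS, insert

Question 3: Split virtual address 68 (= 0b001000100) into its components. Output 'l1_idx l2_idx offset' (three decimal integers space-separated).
vaddr = 68 = 0b001000100
  top 3 bits -> l1_idx = 1
  next 3 bits -> l2_idx = 0
  bottom 3 bits -> offset = 4

Answer: 1 0 4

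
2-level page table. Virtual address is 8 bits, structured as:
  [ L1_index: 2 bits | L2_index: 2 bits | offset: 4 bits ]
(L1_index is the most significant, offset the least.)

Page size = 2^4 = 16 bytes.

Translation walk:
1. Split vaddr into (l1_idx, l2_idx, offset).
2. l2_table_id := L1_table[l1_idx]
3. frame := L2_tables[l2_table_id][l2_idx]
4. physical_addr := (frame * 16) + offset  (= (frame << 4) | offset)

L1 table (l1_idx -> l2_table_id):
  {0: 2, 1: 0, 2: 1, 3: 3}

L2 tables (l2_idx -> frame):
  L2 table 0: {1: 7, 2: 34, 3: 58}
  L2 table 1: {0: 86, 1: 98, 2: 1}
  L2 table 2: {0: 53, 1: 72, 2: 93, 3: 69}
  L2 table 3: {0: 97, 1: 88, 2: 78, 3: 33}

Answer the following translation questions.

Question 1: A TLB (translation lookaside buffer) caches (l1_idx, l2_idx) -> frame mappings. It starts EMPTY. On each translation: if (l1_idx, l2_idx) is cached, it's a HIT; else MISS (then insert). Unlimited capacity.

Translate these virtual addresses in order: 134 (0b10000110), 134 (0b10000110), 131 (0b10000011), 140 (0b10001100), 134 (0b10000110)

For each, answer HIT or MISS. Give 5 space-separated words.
Answer: MISS HIT HIT HIT HIT

Derivation:
vaddr=134: (2,0) not in TLB -> MISS, insert
vaddr=134: (2,0) in TLB -> HIT
vaddr=131: (2,0) in TLB -> HIT
vaddr=140: (2,0) in TLB -> HIT
vaddr=134: (2,0) in TLB -> HIT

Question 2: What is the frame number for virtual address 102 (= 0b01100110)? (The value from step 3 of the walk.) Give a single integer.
Answer: 34

Derivation:
vaddr = 102: l1_idx=1, l2_idx=2
L1[1] = 0; L2[0][2] = 34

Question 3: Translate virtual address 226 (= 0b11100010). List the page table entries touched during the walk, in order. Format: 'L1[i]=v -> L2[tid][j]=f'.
vaddr = 226 = 0b11100010
Split: l1_idx=3, l2_idx=2, offset=2

Answer: L1[3]=3 -> L2[3][2]=78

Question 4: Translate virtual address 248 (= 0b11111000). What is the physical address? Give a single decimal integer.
Answer: 536

Derivation:
vaddr = 248 = 0b11111000
Split: l1_idx=3, l2_idx=3, offset=8
L1[3] = 3
L2[3][3] = 33
paddr = 33 * 16 + 8 = 536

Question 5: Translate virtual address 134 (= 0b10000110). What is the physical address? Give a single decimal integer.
vaddr = 134 = 0b10000110
Split: l1_idx=2, l2_idx=0, offset=6
L1[2] = 1
L2[1][0] = 86
paddr = 86 * 16 + 6 = 1382

Answer: 1382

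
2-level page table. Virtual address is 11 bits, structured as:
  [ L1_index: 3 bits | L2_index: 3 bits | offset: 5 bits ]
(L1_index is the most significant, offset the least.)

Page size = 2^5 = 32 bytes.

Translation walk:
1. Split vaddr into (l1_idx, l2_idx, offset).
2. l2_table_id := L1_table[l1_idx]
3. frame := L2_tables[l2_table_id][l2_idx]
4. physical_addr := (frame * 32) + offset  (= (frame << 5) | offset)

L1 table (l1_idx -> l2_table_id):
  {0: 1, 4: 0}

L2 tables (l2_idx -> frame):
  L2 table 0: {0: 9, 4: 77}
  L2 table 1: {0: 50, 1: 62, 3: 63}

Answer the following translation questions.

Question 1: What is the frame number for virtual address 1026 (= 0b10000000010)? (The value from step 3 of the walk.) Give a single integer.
vaddr = 1026: l1_idx=4, l2_idx=0
L1[4] = 0; L2[0][0] = 9

Answer: 9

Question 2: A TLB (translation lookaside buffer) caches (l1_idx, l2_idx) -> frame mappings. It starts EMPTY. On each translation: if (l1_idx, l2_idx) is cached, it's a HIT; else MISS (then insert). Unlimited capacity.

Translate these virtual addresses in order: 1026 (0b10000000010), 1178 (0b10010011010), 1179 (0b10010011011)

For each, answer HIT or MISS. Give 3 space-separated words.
vaddr=1026: (4,0) not in TLB -> MISS, insert
vaddr=1178: (4,4) not in TLB -> MISS, insert
vaddr=1179: (4,4) in TLB -> HIT

Answer: MISS MISS HIT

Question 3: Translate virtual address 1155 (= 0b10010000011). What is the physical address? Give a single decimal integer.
Answer: 2467

Derivation:
vaddr = 1155 = 0b10010000011
Split: l1_idx=4, l2_idx=4, offset=3
L1[4] = 0
L2[0][4] = 77
paddr = 77 * 32 + 3 = 2467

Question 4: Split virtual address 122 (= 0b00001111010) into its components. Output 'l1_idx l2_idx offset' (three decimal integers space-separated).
vaddr = 122 = 0b00001111010
  top 3 bits -> l1_idx = 0
  next 3 bits -> l2_idx = 3
  bottom 5 bits -> offset = 26

Answer: 0 3 26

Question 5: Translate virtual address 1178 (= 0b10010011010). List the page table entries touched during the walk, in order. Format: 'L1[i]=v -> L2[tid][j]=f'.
Answer: L1[4]=0 -> L2[0][4]=77

Derivation:
vaddr = 1178 = 0b10010011010
Split: l1_idx=4, l2_idx=4, offset=26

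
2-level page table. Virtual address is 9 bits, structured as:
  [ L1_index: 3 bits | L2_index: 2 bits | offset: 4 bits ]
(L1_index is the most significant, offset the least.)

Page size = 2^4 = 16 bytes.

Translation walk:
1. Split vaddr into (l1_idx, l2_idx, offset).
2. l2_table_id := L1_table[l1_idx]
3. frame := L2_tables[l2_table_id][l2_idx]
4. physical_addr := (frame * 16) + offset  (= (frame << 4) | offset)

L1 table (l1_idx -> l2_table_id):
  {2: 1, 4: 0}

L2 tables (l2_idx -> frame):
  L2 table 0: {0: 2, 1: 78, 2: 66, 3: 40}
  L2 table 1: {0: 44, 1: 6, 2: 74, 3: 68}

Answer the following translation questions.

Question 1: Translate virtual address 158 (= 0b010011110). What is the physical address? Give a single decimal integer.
Answer: 110

Derivation:
vaddr = 158 = 0b010011110
Split: l1_idx=2, l2_idx=1, offset=14
L1[2] = 1
L2[1][1] = 6
paddr = 6 * 16 + 14 = 110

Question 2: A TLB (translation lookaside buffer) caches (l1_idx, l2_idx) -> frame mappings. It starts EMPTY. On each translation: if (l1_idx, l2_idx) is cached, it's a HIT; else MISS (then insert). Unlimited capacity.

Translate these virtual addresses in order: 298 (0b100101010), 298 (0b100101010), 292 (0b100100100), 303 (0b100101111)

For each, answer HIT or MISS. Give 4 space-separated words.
vaddr=298: (4,2) not in TLB -> MISS, insert
vaddr=298: (4,2) in TLB -> HIT
vaddr=292: (4,2) in TLB -> HIT
vaddr=303: (4,2) in TLB -> HIT

Answer: MISS HIT HIT HIT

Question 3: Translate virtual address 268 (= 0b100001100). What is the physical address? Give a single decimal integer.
vaddr = 268 = 0b100001100
Split: l1_idx=4, l2_idx=0, offset=12
L1[4] = 0
L2[0][0] = 2
paddr = 2 * 16 + 12 = 44

Answer: 44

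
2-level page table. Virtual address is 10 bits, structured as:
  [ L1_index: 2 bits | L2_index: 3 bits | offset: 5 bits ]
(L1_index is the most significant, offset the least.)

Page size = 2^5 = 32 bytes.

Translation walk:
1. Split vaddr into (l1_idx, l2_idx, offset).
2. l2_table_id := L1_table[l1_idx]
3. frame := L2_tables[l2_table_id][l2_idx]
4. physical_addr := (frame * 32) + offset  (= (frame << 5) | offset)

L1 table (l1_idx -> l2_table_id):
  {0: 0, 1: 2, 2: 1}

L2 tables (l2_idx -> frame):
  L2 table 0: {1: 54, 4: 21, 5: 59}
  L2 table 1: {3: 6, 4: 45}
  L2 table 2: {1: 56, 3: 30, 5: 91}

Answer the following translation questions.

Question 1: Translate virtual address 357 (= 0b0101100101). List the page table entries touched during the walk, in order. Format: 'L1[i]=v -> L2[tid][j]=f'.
Answer: L1[1]=2 -> L2[2][3]=30

Derivation:
vaddr = 357 = 0b0101100101
Split: l1_idx=1, l2_idx=3, offset=5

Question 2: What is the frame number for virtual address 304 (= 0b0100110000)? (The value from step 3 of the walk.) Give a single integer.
Answer: 56

Derivation:
vaddr = 304: l1_idx=1, l2_idx=1
L1[1] = 2; L2[2][1] = 56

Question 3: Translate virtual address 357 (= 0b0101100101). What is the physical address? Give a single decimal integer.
vaddr = 357 = 0b0101100101
Split: l1_idx=1, l2_idx=3, offset=5
L1[1] = 2
L2[2][3] = 30
paddr = 30 * 32 + 5 = 965

Answer: 965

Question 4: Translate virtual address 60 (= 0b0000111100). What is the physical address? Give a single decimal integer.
Answer: 1756

Derivation:
vaddr = 60 = 0b0000111100
Split: l1_idx=0, l2_idx=1, offset=28
L1[0] = 0
L2[0][1] = 54
paddr = 54 * 32 + 28 = 1756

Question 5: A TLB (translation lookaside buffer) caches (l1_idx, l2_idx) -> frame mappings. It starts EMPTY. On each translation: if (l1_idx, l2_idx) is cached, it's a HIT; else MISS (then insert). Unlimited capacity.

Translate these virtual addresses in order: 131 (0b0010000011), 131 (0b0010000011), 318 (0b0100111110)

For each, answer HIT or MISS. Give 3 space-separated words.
Answer: MISS HIT MISS

Derivation:
vaddr=131: (0,4) not in TLB -> MISS, insert
vaddr=131: (0,4) in TLB -> HIT
vaddr=318: (1,1) not in TLB -> MISS, insert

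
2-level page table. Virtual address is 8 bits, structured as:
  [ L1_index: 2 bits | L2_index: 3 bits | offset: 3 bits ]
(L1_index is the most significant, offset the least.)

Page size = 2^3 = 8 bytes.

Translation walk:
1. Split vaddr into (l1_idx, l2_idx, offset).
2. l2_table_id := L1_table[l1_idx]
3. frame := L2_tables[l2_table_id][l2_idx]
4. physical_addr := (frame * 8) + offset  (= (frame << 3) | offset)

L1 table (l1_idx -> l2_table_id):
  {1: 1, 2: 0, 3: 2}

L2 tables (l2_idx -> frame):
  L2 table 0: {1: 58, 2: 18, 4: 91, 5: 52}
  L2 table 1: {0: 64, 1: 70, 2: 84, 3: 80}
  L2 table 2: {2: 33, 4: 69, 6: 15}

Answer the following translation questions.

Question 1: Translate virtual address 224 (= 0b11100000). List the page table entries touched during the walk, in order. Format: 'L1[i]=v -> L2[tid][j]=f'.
vaddr = 224 = 0b11100000
Split: l1_idx=3, l2_idx=4, offset=0

Answer: L1[3]=2 -> L2[2][4]=69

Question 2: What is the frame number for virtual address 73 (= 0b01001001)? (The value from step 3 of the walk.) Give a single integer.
Answer: 70

Derivation:
vaddr = 73: l1_idx=1, l2_idx=1
L1[1] = 1; L2[1][1] = 70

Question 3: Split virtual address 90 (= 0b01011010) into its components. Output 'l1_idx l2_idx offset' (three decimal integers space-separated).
Answer: 1 3 2

Derivation:
vaddr = 90 = 0b01011010
  top 2 bits -> l1_idx = 1
  next 3 bits -> l2_idx = 3
  bottom 3 bits -> offset = 2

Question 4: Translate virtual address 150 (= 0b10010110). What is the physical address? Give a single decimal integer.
vaddr = 150 = 0b10010110
Split: l1_idx=2, l2_idx=2, offset=6
L1[2] = 0
L2[0][2] = 18
paddr = 18 * 8 + 6 = 150

Answer: 150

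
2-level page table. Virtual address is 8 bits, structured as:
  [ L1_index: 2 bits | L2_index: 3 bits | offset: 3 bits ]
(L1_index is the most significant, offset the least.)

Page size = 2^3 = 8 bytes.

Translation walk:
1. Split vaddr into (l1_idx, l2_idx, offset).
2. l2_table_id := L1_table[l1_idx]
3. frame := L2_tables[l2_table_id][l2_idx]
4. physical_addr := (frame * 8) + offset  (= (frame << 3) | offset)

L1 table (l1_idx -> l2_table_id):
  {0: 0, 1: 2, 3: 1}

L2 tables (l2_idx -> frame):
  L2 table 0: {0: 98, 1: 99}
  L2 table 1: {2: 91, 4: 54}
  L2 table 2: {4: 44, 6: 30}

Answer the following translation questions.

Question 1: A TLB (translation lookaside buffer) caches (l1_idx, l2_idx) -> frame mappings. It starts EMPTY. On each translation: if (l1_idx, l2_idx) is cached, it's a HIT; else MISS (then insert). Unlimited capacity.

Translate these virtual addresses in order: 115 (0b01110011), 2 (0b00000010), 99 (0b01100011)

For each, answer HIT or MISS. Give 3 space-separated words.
vaddr=115: (1,6) not in TLB -> MISS, insert
vaddr=2: (0,0) not in TLB -> MISS, insert
vaddr=99: (1,4) not in TLB -> MISS, insert

Answer: MISS MISS MISS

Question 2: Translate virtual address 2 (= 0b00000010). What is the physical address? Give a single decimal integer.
Answer: 786

Derivation:
vaddr = 2 = 0b00000010
Split: l1_idx=0, l2_idx=0, offset=2
L1[0] = 0
L2[0][0] = 98
paddr = 98 * 8 + 2 = 786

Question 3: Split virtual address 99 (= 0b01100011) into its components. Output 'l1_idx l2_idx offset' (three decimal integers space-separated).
Answer: 1 4 3

Derivation:
vaddr = 99 = 0b01100011
  top 2 bits -> l1_idx = 1
  next 3 bits -> l2_idx = 4
  bottom 3 bits -> offset = 3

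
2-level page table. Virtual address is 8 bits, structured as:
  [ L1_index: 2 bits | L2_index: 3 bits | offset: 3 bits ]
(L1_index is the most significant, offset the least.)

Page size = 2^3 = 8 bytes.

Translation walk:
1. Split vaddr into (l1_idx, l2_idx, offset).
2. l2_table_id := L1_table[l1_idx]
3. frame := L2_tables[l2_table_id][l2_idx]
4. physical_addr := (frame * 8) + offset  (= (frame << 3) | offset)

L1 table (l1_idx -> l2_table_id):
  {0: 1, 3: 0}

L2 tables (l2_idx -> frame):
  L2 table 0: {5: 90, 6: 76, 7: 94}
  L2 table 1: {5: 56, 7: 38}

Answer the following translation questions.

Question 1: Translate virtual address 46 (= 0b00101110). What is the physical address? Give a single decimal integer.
Answer: 454

Derivation:
vaddr = 46 = 0b00101110
Split: l1_idx=0, l2_idx=5, offset=6
L1[0] = 1
L2[1][5] = 56
paddr = 56 * 8 + 6 = 454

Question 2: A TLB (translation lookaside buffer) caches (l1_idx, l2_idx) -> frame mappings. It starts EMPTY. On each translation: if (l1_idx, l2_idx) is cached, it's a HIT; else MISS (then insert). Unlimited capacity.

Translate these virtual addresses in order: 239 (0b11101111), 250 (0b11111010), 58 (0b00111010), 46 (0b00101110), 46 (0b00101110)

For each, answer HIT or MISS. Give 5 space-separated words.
vaddr=239: (3,5) not in TLB -> MISS, insert
vaddr=250: (3,7) not in TLB -> MISS, insert
vaddr=58: (0,7) not in TLB -> MISS, insert
vaddr=46: (0,5) not in TLB -> MISS, insert
vaddr=46: (0,5) in TLB -> HIT

Answer: MISS MISS MISS MISS HIT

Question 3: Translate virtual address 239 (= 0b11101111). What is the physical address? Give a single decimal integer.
Answer: 727

Derivation:
vaddr = 239 = 0b11101111
Split: l1_idx=3, l2_idx=5, offset=7
L1[3] = 0
L2[0][5] = 90
paddr = 90 * 8 + 7 = 727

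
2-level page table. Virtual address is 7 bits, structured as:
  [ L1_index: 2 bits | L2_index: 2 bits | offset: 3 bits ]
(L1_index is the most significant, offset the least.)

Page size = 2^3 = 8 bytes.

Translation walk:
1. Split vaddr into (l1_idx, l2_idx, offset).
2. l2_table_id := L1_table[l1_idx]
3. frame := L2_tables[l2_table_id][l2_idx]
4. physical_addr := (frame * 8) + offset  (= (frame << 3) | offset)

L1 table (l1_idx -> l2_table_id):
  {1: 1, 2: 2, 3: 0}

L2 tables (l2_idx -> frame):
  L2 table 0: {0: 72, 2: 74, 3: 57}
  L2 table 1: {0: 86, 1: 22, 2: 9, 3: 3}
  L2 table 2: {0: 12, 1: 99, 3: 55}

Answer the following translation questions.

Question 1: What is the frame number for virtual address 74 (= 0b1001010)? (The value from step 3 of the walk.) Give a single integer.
vaddr = 74: l1_idx=2, l2_idx=1
L1[2] = 2; L2[2][1] = 99

Answer: 99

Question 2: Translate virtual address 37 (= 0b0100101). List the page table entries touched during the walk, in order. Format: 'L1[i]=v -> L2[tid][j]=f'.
Answer: L1[1]=1 -> L2[1][0]=86

Derivation:
vaddr = 37 = 0b0100101
Split: l1_idx=1, l2_idx=0, offset=5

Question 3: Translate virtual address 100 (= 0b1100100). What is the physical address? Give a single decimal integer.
vaddr = 100 = 0b1100100
Split: l1_idx=3, l2_idx=0, offset=4
L1[3] = 0
L2[0][0] = 72
paddr = 72 * 8 + 4 = 580

Answer: 580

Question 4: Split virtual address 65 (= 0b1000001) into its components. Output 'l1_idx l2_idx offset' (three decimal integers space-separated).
vaddr = 65 = 0b1000001
  top 2 bits -> l1_idx = 2
  next 2 bits -> l2_idx = 0
  bottom 3 bits -> offset = 1

Answer: 2 0 1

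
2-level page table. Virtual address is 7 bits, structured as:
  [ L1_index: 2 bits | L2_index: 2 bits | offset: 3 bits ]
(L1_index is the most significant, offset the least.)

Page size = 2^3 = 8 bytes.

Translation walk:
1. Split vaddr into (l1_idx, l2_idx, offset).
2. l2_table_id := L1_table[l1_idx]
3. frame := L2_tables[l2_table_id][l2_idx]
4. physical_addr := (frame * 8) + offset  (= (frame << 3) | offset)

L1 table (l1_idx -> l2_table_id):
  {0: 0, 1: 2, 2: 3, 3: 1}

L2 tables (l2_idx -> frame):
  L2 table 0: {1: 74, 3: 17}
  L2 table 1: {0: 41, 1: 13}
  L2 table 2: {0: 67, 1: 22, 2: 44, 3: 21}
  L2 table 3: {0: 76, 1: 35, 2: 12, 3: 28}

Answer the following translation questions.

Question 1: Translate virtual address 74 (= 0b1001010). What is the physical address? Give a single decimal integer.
vaddr = 74 = 0b1001010
Split: l1_idx=2, l2_idx=1, offset=2
L1[2] = 3
L2[3][1] = 35
paddr = 35 * 8 + 2 = 282

Answer: 282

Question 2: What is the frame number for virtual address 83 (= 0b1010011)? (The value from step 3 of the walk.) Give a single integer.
vaddr = 83: l1_idx=2, l2_idx=2
L1[2] = 3; L2[3][2] = 12

Answer: 12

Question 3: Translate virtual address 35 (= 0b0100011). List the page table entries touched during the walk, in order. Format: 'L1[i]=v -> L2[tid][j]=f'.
vaddr = 35 = 0b0100011
Split: l1_idx=1, l2_idx=0, offset=3

Answer: L1[1]=2 -> L2[2][0]=67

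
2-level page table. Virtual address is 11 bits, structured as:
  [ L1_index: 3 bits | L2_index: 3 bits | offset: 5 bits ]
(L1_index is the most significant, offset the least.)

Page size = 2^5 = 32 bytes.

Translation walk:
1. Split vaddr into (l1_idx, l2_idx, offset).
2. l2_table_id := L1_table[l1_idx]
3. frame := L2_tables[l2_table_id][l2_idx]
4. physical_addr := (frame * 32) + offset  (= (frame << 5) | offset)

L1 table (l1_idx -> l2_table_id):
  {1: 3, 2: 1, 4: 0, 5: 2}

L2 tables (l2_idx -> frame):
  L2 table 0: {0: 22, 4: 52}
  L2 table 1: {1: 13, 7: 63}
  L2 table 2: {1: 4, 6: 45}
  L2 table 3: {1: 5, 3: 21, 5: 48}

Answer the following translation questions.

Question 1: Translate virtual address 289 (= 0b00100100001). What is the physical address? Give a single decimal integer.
Answer: 161

Derivation:
vaddr = 289 = 0b00100100001
Split: l1_idx=1, l2_idx=1, offset=1
L1[1] = 3
L2[3][1] = 5
paddr = 5 * 32 + 1 = 161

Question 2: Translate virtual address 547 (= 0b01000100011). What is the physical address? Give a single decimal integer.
vaddr = 547 = 0b01000100011
Split: l1_idx=2, l2_idx=1, offset=3
L1[2] = 1
L2[1][1] = 13
paddr = 13 * 32 + 3 = 419

Answer: 419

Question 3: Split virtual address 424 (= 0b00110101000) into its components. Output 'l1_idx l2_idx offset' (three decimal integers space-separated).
vaddr = 424 = 0b00110101000
  top 3 bits -> l1_idx = 1
  next 3 bits -> l2_idx = 5
  bottom 5 bits -> offset = 8

Answer: 1 5 8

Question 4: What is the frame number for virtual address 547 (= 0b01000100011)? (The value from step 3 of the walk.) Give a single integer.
vaddr = 547: l1_idx=2, l2_idx=1
L1[2] = 1; L2[1][1] = 13

Answer: 13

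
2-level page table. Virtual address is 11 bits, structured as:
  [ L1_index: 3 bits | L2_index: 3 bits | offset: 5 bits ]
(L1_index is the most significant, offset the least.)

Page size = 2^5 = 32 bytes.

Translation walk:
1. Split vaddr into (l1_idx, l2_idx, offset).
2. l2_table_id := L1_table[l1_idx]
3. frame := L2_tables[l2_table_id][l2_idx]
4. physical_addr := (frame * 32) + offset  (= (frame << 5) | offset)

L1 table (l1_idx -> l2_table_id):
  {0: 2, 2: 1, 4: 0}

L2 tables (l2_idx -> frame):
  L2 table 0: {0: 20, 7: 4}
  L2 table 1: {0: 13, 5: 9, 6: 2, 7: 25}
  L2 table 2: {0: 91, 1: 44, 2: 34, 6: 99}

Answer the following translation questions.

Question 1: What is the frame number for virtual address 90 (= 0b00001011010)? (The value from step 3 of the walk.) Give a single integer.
Answer: 34

Derivation:
vaddr = 90: l1_idx=0, l2_idx=2
L1[0] = 2; L2[2][2] = 34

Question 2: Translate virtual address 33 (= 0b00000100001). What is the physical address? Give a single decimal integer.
Answer: 1409

Derivation:
vaddr = 33 = 0b00000100001
Split: l1_idx=0, l2_idx=1, offset=1
L1[0] = 2
L2[2][1] = 44
paddr = 44 * 32 + 1 = 1409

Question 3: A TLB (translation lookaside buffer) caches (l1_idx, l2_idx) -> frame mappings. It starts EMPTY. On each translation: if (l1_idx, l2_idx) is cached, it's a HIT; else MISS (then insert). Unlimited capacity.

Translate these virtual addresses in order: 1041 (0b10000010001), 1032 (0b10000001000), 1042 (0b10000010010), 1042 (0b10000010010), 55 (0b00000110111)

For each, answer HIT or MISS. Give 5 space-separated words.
Answer: MISS HIT HIT HIT MISS

Derivation:
vaddr=1041: (4,0) not in TLB -> MISS, insert
vaddr=1032: (4,0) in TLB -> HIT
vaddr=1042: (4,0) in TLB -> HIT
vaddr=1042: (4,0) in TLB -> HIT
vaddr=55: (0,1) not in TLB -> MISS, insert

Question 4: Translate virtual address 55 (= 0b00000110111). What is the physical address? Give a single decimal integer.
vaddr = 55 = 0b00000110111
Split: l1_idx=0, l2_idx=1, offset=23
L1[0] = 2
L2[2][1] = 44
paddr = 44 * 32 + 23 = 1431

Answer: 1431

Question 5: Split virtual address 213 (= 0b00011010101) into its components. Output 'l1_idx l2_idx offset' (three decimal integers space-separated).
vaddr = 213 = 0b00011010101
  top 3 bits -> l1_idx = 0
  next 3 bits -> l2_idx = 6
  bottom 5 bits -> offset = 21

Answer: 0 6 21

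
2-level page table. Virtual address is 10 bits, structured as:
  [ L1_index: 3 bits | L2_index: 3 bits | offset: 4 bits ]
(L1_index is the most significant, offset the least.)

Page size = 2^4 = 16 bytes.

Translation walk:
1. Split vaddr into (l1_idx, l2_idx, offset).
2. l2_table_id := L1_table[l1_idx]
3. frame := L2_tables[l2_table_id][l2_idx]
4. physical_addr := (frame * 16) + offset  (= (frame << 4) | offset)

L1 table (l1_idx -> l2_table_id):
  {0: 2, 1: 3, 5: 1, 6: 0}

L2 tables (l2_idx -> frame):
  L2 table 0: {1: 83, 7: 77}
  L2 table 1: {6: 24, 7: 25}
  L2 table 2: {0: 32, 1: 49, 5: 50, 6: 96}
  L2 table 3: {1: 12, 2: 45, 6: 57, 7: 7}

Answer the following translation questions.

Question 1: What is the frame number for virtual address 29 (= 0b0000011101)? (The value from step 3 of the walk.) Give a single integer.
vaddr = 29: l1_idx=0, l2_idx=1
L1[0] = 2; L2[2][1] = 49

Answer: 49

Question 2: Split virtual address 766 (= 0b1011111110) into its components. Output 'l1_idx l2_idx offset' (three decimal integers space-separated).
vaddr = 766 = 0b1011111110
  top 3 bits -> l1_idx = 5
  next 3 bits -> l2_idx = 7
  bottom 4 bits -> offset = 14

Answer: 5 7 14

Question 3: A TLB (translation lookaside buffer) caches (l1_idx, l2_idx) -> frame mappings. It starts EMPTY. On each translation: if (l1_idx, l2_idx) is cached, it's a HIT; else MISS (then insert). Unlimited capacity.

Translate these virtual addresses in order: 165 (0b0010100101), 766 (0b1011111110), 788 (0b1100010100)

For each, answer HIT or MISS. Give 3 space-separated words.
Answer: MISS MISS MISS

Derivation:
vaddr=165: (1,2) not in TLB -> MISS, insert
vaddr=766: (5,7) not in TLB -> MISS, insert
vaddr=788: (6,1) not in TLB -> MISS, insert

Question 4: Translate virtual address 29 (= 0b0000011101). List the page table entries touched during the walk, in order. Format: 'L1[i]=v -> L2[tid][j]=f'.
vaddr = 29 = 0b0000011101
Split: l1_idx=0, l2_idx=1, offset=13

Answer: L1[0]=2 -> L2[2][1]=49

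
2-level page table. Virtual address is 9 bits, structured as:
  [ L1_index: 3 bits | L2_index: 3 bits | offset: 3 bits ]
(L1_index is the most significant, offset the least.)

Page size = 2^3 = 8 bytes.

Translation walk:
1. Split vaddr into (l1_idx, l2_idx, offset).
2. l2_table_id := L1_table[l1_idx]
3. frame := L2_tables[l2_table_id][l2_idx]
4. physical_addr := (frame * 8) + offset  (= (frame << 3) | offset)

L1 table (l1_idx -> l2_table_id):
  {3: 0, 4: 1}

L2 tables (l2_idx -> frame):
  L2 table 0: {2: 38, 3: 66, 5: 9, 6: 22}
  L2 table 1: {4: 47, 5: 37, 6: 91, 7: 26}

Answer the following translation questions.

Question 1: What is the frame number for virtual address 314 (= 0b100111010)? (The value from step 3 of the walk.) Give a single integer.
vaddr = 314: l1_idx=4, l2_idx=7
L1[4] = 1; L2[1][7] = 26

Answer: 26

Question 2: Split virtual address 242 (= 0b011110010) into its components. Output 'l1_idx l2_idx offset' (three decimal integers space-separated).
Answer: 3 6 2

Derivation:
vaddr = 242 = 0b011110010
  top 3 bits -> l1_idx = 3
  next 3 bits -> l2_idx = 6
  bottom 3 bits -> offset = 2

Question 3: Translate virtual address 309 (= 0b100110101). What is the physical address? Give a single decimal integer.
vaddr = 309 = 0b100110101
Split: l1_idx=4, l2_idx=6, offset=5
L1[4] = 1
L2[1][6] = 91
paddr = 91 * 8 + 5 = 733

Answer: 733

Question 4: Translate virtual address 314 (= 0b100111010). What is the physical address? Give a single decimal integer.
vaddr = 314 = 0b100111010
Split: l1_idx=4, l2_idx=7, offset=2
L1[4] = 1
L2[1][7] = 26
paddr = 26 * 8 + 2 = 210

Answer: 210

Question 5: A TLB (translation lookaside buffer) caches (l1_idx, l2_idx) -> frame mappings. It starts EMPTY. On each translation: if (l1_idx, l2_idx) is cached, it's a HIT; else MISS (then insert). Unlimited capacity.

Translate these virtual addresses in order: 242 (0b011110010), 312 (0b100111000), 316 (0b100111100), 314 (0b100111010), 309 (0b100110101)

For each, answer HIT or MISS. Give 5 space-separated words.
vaddr=242: (3,6) not in TLB -> MISS, insert
vaddr=312: (4,7) not in TLB -> MISS, insert
vaddr=316: (4,7) in TLB -> HIT
vaddr=314: (4,7) in TLB -> HIT
vaddr=309: (4,6) not in TLB -> MISS, insert

Answer: MISS MISS HIT HIT MISS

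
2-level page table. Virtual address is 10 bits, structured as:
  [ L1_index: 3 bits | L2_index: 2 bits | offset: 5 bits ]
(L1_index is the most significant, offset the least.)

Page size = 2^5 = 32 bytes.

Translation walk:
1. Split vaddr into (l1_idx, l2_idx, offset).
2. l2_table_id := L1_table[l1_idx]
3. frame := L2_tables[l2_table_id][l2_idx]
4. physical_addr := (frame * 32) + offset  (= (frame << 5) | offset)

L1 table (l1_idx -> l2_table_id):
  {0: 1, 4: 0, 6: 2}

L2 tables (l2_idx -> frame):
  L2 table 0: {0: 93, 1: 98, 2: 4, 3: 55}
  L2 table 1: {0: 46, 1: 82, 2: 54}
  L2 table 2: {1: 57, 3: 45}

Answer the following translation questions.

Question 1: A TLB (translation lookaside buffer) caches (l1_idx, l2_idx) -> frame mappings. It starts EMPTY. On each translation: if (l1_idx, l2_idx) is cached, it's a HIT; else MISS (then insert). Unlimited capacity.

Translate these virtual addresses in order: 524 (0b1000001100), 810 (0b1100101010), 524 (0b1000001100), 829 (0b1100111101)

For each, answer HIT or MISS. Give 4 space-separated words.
Answer: MISS MISS HIT HIT

Derivation:
vaddr=524: (4,0) not in TLB -> MISS, insert
vaddr=810: (6,1) not in TLB -> MISS, insert
vaddr=524: (4,0) in TLB -> HIT
vaddr=829: (6,1) in TLB -> HIT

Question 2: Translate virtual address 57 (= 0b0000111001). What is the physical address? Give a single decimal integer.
vaddr = 57 = 0b0000111001
Split: l1_idx=0, l2_idx=1, offset=25
L1[0] = 1
L2[1][1] = 82
paddr = 82 * 32 + 25 = 2649

Answer: 2649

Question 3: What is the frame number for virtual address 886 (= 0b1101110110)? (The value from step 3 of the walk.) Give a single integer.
Answer: 45

Derivation:
vaddr = 886: l1_idx=6, l2_idx=3
L1[6] = 2; L2[2][3] = 45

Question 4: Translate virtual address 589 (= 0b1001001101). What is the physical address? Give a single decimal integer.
Answer: 141

Derivation:
vaddr = 589 = 0b1001001101
Split: l1_idx=4, l2_idx=2, offset=13
L1[4] = 0
L2[0][2] = 4
paddr = 4 * 32 + 13 = 141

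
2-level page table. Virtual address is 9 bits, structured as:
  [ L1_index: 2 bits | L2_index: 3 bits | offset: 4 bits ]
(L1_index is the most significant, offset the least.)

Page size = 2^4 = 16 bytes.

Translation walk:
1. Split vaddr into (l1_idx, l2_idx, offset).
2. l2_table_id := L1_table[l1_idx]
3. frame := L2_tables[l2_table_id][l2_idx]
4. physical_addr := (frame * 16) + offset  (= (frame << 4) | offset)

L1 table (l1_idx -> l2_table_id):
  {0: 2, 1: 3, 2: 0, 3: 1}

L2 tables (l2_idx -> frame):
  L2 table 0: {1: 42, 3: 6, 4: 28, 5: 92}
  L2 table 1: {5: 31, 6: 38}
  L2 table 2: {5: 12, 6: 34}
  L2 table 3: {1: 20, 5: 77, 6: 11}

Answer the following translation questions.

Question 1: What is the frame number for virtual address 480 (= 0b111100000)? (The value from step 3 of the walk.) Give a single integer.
vaddr = 480: l1_idx=3, l2_idx=6
L1[3] = 1; L2[1][6] = 38

Answer: 38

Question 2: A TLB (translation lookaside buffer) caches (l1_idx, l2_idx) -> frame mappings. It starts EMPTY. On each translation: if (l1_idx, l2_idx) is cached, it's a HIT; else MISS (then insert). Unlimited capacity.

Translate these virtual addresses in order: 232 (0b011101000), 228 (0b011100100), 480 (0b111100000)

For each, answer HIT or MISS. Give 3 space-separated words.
vaddr=232: (1,6) not in TLB -> MISS, insert
vaddr=228: (1,6) in TLB -> HIT
vaddr=480: (3,6) not in TLB -> MISS, insert

Answer: MISS HIT MISS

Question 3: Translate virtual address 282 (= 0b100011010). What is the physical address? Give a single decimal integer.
Answer: 682

Derivation:
vaddr = 282 = 0b100011010
Split: l1_idx=2, l2_idx=1, offset=10
L1[2] = 0
L2[0][1] = 42
paddr = 42 * 16 + 10 = 682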